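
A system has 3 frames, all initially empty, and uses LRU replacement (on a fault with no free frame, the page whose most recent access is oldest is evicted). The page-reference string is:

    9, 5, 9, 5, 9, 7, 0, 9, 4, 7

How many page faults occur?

6

9 -> miss, frames [9]
5 -> miss, frames [9, 5]
9 -> hit
5 -> hit
9 -> hit
7 -> miss, frames [5, 9, 7]
0 -> miss, evict 5, frames [9, 7, 0]
9 -> hit
4 -> miss, evict 7, frames [0, 9, 4]
7 -> miss, evict 0, frames [9, 4, 7]
Page faults: 6.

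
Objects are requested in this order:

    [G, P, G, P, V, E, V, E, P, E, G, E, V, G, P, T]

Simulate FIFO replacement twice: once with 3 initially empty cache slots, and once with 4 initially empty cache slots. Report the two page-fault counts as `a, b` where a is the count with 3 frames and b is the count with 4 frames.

7, 5

3 frames: F F . . F F . . . . F . . . F F → 7 faults.
4 frames: F F . . F F . . . . . . . . . F → 5 faults.
5 < 7: adding a frame reduced faults, as is typical.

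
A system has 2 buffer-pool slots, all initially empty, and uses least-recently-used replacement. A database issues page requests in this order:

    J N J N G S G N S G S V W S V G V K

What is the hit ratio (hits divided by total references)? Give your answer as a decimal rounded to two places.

J -> miss, frames {J}
N -> miss, frames {J,N}
J -> hit
N -> hit
G -> miss, evict J, frames {N,G}
S -> miss, evict N, frames {G,S}
G -> hit
N -> miss, evict S, frames {G,N}
S -> miss, evict G, frames {N,S}
G -> miss, evict N, frames {S,G}
S -> hit
V -> miss, evict G, frames {S,V}
W -> miss, evict S, frames {V,W}
S -> miss, evict V, frames {W,S}
V -> miss, evict W, frames {S,V}
G -> miss, evict S, frames {V,G}
V -> hit
K -> miss, evict G, frames {V,K}
Hits: 5 of 18 references → 5/18 = 0.2778.

0.28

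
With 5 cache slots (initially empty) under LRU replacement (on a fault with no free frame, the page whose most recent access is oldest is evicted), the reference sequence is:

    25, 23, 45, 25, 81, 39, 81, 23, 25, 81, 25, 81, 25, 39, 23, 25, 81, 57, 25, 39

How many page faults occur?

25 → fault, frames {25}
23 → fault, frames {25,23}
45 → fault, frames {25,23,45}
25 → hit
81 → fault, frames {23,45,25,81}
39 → fault, frames {23,45,25,81,39}
81 → hit
23 → hit
25 → hit
81 → hit
25 → hit
81 → hit
25 → hit
39 → hit
23 → hit
25 → hit
81 → hit
57 → fault, evict 45, frames {39,23,25,81,57}
25 → hit
39 → hit
Page faults: 6.

6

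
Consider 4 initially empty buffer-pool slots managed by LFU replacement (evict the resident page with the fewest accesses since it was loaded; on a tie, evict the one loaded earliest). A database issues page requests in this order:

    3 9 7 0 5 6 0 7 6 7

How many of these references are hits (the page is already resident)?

3 → fault, frames (3)
9 → fault, frames (3 9)
7 → fault, frames (3 9 7)
0 → fault, frames (3 9 7 0)
5 → fault, evict 3, frames (9 7 0 5)
6 → fault, evict 9, frames (7 0 5 6)
0 → hit
7 → hit
6 → hit
7 → hit
Hits: 4.

4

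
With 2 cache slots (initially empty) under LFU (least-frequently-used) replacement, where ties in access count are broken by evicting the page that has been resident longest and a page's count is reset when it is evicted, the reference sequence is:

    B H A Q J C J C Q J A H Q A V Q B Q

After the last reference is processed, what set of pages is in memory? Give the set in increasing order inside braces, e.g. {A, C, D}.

B: fault, frames [B]
H: fault, frames [B, H]
A: fault, evict B, frames [H, A]
Q: fault, evict H, frames [A, Q]
J: fault, evict A, frames [Q, J]
C: fault, evict Q, frames [J, C]
J: hit
C: hit
Q: fault, evict J, frames [C, Q]
J: fault, evict Q, frames [C, J]
A: fault, evict J, frames [C, A]
H: fault, evict A, frames [C, H]
Q: fault, evict H, frames [C, Q]
A: fault, evict Q, frames [C, A]
V: fault, evict A, frames [C, V]
Q: fault, evict V, frames [C, Q]
B: fault, evict Q, frames [C, B]
Q: fault, evict B, frames [C, Q]

{C, Q}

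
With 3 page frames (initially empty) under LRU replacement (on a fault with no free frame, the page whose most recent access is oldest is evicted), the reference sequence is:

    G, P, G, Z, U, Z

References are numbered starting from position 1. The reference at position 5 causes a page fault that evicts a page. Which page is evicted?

P

pos 1: G -> fault, frames {G}
pos 2: P -> fault, frames {G,P}
pos 3: G -> hit
pos 4: Z -> fault, frames {P,G,Z}
pos 5: U -> fault, evict P, frames {G,Z,U}
At position 5, page P is evicted.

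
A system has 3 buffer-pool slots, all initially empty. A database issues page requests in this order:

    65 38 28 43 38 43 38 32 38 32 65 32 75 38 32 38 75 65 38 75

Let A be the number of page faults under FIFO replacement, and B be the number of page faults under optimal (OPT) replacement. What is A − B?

Under FIFO: F F F F . . . F F . F . F . F F . F . F → 12 faults.
Under OPT: F F F F . . . F . . . . F . . . . F . . → 7 faults.
A − B = 12 − 7 = 5.

5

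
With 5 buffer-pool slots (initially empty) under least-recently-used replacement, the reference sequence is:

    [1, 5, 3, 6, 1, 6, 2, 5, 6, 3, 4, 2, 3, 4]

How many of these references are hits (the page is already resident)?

1 -> miss, frames [1]
5 -> miss, frames [1, 5]
3 -> miss, frames [1, 5, 3]
6 -> miss, frames [1, 5, 3, 6]
1 -> hit
6 -> hit
2 -> miss, frames [5, 3, 1, 6, 2]
5 -> hit
6 -> hit
3 -> hit
4 -> miss, evict 1, frames [2, 5, 6, 3, 4]
2 -> hit
3 -> hit
4 -> hit
Hits: 8.

8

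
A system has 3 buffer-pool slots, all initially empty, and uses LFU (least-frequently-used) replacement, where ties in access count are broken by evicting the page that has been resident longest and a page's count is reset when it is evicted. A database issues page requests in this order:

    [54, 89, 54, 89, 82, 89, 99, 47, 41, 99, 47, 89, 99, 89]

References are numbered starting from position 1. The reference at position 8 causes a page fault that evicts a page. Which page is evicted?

pos 1: 54 → fault, frames (54)
pos 2: 89 → fault, frames (54 89)
pos 3: 54 → hit
pos 4: 89 → hit
pos 5: 82 → fault, frames (54 89 82)
pos 6: 89 → hit
pos 7: 99 → fault, evict 82, frames (54 89 99)
pos 8: 47 → fault, evict 99, frames (54 89 47)
At position 8, page 99 is evicted.

99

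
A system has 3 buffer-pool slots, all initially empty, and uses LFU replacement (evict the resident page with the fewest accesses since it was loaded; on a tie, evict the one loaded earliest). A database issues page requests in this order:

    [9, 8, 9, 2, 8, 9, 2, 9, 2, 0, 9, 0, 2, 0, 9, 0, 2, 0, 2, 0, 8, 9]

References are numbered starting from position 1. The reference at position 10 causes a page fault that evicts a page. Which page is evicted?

8

pos 1: 9: fault, frames {9}
pos 2: 8: fault, frames {9,8}
pos 3: 9: hit
pos 4: 2: fault, frames {9,8,2}
pos 5: 8: hit
pos 6: 9: hit
pos 7: 2: hit
pos 8: 9: hit
pos 9: 2: hit
pos 10: 0: fault, evict 8, frames {9,2,0}
At position 10, page 8 is evicted.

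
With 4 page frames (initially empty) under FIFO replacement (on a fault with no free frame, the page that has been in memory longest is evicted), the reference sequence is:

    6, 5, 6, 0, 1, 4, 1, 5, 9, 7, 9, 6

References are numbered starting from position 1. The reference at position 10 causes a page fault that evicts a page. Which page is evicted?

0

pos 1: 6 -> miss, frames {6}
pos 2: 5 -> miss, frames {6,5}
pos 3: 6 -> hit
pos 4: 0 -> miss, frames {6,5,0}
pos 5: 1 -> miss, frames {6,5,0,1}
pos 6: 4 -> miss, evict 6, frames {5,0,1,4}
pos 7: 1 -> hit
pos 8: 5 -> hit
pos 9: 9 -> miss, evict 5, frames {0,1,4,9}
pos 10: 7 -> miss, evict 0, frames {1,4,9,7}
At position 10, page 0 is evicted.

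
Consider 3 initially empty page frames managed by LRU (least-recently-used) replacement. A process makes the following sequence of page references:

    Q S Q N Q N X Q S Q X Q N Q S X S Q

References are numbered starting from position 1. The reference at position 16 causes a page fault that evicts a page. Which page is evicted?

N

pos 1: Q → miss, frames {Q}
pos 2: S → miss, frames {Q,S}
pos 3: Q → hit
pos 4: N → miss, frames {S,Q,N}
pos 5: Q → hit
pos 6: N → hit
pos 7: X → miss, evict S, frames {Q,N,X}
pos 8: Q → hit
pos 9: S → miss, evict N, frames {X,Q,S}
pos 10: Q → hit
pos 11: X → hit
pos 12: Q → hit
pos 13: N → miss, evict S, frames {X,Q,N}
pos 14: Q → hit
pos 15: S → miss, evict X, frames {N,Q,S}
pos 16: X → miss, evict N, frames {Q,S,X}
At position 16, page N is evicted.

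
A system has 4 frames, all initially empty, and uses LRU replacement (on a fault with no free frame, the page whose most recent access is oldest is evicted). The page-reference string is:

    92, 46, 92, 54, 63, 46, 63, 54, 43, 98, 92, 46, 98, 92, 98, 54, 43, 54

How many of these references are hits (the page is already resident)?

8

92: fault, frames {92}
46: fault, frames {92,46}
92: hit
54: fault, frames {46,92,54}
63: fault, frames {46,92,54,63}
46: hit
63: hit
54: hit
43: fault, evict 92, frames {46,63,54,43}
98: fault, evict 46, frames {63,54,43,98}
92: fault, evict 63, frames {54,43,98,92}
46: fault, evict 54, frames {43,98,92,46}
98: hit
92: hit
98: hit
54: fault, evict 43, frames {46,92,98,54}
43: fault, evict 46, frames {92,98,54,43}
54: hit
Hits: 8.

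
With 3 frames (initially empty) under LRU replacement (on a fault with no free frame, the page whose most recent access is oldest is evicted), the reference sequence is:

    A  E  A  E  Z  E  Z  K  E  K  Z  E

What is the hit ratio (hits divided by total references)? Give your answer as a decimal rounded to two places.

A -> miss, frames [A]
E -> miss, frames [A, E]
A -> hit
E -> hit
Z -> miss, frames [A, E, Z]
E -> hit
Z -> hit
K -> miss, evict A, frames [E, Z, K]
E -> hit
K -> hit
Z -> hit
E -> hit
Hits: 8 of 12 references → 8/12 = 0.6667.

0.67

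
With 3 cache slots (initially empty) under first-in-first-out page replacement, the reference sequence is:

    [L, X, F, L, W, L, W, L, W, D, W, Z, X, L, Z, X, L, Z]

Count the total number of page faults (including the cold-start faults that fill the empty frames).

L -> fault, frames (L)
X -> fault, frames (L X)
F -> fault, frames (L X F)
L -> hit
W -> fault, evict L, frames (X F W)
L -> fault, evict X, frames (F W L)
W -> hit
L -> hit
W -> hit
D -> fault, evict F, frames (W L D)
W -> hit
Z -> fault, evict W, frames (L D Z)
X -> fault, evict L, frames (D Z X)
L -> fault, evict D, frames (Z X L)
Z -> hit
X -> hit
L -> hit
Z -> hit
Page faults: 9.

9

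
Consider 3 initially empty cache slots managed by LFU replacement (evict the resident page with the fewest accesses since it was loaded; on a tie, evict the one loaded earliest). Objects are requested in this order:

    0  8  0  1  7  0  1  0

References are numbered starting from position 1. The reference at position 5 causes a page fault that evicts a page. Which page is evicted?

pos 1: 0 → fault, frames {0}
pos 2: 8 → fault, frames {0,8}
pos 3: 0 → hit
pos 4: 1 → fault, frames {0,8,1}
pos 5: 7 → fault, evict 8, frames {0,1,7}
At position 5, page 8 is evicted.

8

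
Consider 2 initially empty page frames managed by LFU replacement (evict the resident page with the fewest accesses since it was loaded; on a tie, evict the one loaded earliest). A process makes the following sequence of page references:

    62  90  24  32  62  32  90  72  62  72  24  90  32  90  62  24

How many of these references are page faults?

62 → miss, frames [62]
90 → miss, frames [62, 90]
24 → miss, evict 62, frames [90, 24]
32 → miss, evict 90, frames [24, 32]
62 → miss, evict 24, frames [32, 62]
32 → hit
90 → miss, evict 62, frames [32, 90]
72 → miss, evict 90, frames [32, 72]
62 → miss, evict 72, frames [32, 62]
72 → miss, evict 62, frames [32, 72]
24 → miss, evict 72, frames [32, 24]
90 → miss, evict 24, frames [32, 90]
32 → hit
90 → hit
62 → miss, evict 90, frames [32, 62]
24 → miss, evict 62, frames [32, 24]
Page faults: 13.

13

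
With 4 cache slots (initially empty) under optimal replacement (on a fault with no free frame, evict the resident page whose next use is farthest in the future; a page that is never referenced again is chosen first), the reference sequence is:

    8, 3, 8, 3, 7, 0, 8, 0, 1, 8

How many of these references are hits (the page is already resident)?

5

8: miss, frames (8)
3: miss, frames (8 3)
8: hit
3: hit
7: miss, frames (8 3 7)
0: miss, frames (8 3 7 0)
8: hit
0: hit
1: miss, evict 0, frames (8 3 7 1)
8: hit
Hits: 5.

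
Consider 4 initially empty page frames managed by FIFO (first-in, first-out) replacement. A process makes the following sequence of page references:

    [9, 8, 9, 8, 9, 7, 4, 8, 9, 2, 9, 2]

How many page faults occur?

6

9 -> miss, frames {9}
8 -> miss, frames {9,8}
9 -> hit
8 -> hit
9 -> hit
7 -> miss, frames {9,8,7}
4 -> miss, frames {9,8,7,4}
8 -> hit
9 -> hit
2 -> miss, evict 9, frames {8,7,4,2}
9 -> miss, evict 8, frames {7,4,2,9}
2 -> hit
Page faults: 6.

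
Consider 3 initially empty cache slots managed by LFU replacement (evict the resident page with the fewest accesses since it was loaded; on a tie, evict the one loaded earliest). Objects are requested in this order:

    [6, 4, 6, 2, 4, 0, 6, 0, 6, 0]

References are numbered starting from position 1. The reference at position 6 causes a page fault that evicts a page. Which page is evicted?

2

pos 1: 6: miss, frames {6}
pos 2: 4: miss, frames {6,4}
pos 3: 6: hit
pos 4: 2: miss, frames {6,4,2}
pos 5: 4: hit
pos 6: 0: miss, evict 2, frames {6,4,0}
At position 6, page 2 is evicted.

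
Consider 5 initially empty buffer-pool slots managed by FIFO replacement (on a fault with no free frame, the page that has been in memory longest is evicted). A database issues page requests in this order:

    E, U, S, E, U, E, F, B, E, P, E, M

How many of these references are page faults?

E → miss, frames {E}
U → miss, frames {E,U}
S → miss, frames {E,U,S}
E → hit
U → hit
E → hit
F → miss, frames {E,U,S,F}
B → miss, frames {E,U,S,F,B}
E → hit
P → miss, evict E, frames {U,S,F,B,P}
E → miss, evict U, frames {S,F,B,P,E}
M → miss, evict S, frames {F,B,P,E,M}
Page faults: 8.

8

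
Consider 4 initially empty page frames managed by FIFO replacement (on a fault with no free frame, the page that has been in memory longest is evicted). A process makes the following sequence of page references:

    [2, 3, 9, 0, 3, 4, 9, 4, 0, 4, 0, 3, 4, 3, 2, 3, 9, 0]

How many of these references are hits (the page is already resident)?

2: fault, frames {2}
3: fault, frames {2,3}
9: fault, frames {2,3,9}
0: fault, frames {2,3,9,0}
3: hit
4: fault, evict 2, frames {3,9,0,4}
9: hit
4: hit
0: hit
4: hit
0: hit
3: hit
4: hit
3: hit
2: fault, evict 3, frames {9,0,4,2}
3: fault, evict 9, frames {0,4,2,3}
9: fault, evict 0, frames {4,2,3,9}
0: fault, evict 4, frames {2,3,9,0}
Hits: 9.

9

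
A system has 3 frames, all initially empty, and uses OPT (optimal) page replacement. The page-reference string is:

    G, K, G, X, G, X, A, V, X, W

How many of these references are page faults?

G -> fault, frames (G)
K -> fault, frames (G K)
G -> hit
X -> fault, frames (G K X)
G -> hit
X -> hit
A -> fault, evict K, frames (G X A)
V -> fault, evict A, frames (G X V)
X -> hit
W -> fault, evict V, frames (G X W)
Page faults: 6.

6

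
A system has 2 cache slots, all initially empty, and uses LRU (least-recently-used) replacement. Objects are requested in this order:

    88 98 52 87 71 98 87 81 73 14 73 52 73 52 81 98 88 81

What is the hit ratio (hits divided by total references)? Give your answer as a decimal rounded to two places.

88 -> miss, frames {88}
98 -> miss, frames {88,98}
52 -> miss, evict 88, frames {98,52}
87 -> miss, evict 98, frames {52,87}
71 -> miss, evict 52, frames {87,71}
98 -> miss, evict 87, frames {71,98}
87 -> miss, evict 71, frames {98,87}
81 -> miss, evict 98, frames {87,81}
73 -> miss, evict 87, frames {81,73}
14 -> miss, evict 81, frames {73,14}
73 -> hit
52 -> miss, evict 14, frames {73,52}
73 -> hit
52 -> hit
81 -> miss, evict 73, frames {52,81}
98 -> miss, evict 52, frames {81,98}
88 -> miss, evict 81, frames {98,88}
81 -> miss, evict 98, frames {88,81}
Hits: 3 of 18 references → 3/18 = 0.1667.

0.17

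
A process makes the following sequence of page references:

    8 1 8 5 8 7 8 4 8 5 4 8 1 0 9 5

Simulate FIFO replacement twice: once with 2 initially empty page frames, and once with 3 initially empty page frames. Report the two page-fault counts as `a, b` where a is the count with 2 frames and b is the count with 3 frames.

14, 11

2 frames: F F . F F F . F F F F F F F F F → 14 faults.
3 frames: F F . F . F F F . F . . F F F F → 11 faults.
11 < 14: adding a frame reduced faults, as is typical.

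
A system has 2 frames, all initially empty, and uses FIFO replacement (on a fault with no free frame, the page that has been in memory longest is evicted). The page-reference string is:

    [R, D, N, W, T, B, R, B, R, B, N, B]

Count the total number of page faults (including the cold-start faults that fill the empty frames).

R -> miss, frames [R]
D -> miss, frames [R, D]
N -> miss, evict R, frames [D, N]
W -> miss, evict D, frames [N, W]
T -> miss, evict N, frames [W, T]
B -> miss, evict W, frames [T, B]
R -> miss, evict T, frames [B, R]
B -> hit
R -> hit
B -> hit
N -> miss, evict B, frames [R, N]
B -> miss, evict R, frames [N, B]
Page faults: 9.

9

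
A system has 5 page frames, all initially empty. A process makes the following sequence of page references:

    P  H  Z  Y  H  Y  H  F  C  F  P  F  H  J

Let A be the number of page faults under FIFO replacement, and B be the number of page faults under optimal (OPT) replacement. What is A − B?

Under FIFO: F F F F . . . F F . F . F F → 9 faults.
Under OPT: F F F F . . . F F . . . . F → 7 faults.
A − B = 9 − 7 = 2.

2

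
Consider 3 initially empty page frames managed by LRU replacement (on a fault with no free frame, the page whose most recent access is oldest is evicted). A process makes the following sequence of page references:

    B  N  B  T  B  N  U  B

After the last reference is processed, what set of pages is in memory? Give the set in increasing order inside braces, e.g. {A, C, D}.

B → fault, frames [B]
N → fault, frames [B, N]
B → hit
T → fault, frames [N, B, T]
B → hit
N → hit
U → fault, evict T, frames [B, N, U]
B → hit

{B, N, U}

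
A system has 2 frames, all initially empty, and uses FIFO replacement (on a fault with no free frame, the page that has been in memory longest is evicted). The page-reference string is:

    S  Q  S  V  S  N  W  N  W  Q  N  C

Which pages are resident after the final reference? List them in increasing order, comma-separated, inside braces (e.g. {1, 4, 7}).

S: miss, frames [S]
Q: miss, frames [S, Q]
S: hit
V: miss, evict S, frames [Q, V]
S: miss, evict Q, frames [V, S]
N: miss, evict V, frames [S, N]
W: miss, evict S, frames [N, W]
N: hit
W: hit
Q: miss, evict N, frames [W, Q]
N: miss, evict W, frames [Q, N]
C: miss, evict Q, frames [N, C]

{C, N}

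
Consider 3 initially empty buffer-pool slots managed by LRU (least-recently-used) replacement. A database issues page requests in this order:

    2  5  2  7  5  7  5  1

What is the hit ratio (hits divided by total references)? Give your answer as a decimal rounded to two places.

0.50

2 → fault, frames (2)
5 → fault, frames (2 5)
2 → hit
7 → fault, frames (5 2 7)
5 → hit
7 → hit
5 → hit
1 → fault, evict 2, frames (7 5 1)
Hits: 4 of 8 references → 4/8 = 0.5000.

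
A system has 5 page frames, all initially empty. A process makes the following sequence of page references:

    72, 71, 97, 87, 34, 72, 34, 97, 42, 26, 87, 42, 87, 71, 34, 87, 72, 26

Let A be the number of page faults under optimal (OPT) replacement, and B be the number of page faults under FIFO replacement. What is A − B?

Under OPT: F F F F F . . . F F . . . . . . F . → 8 faults.
Under FIFO: F F F F F . . . F F . . . F . . F . → 9 faults.
A − B = 8 − 9 = -1.

-1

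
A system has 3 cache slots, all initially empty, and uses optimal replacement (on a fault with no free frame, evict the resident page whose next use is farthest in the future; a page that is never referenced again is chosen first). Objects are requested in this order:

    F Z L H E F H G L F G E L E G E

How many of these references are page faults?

F: fault, frames (F)
Z: fault, frames (F Z)
L: fault, frames (F Z L)
H: fault, evict Z, frames (F L H)
E: fault, evict L, frames (F H E)
F: hit
H: hit
G: fault, evict H, frames (F E G)
L: fault, evict E, frames (F G L)
F: hit
G: hit
E: fault, evict F, frames (G L E)
L: hit
E: hit
G: hit
E: hit
Page faults: 8.

8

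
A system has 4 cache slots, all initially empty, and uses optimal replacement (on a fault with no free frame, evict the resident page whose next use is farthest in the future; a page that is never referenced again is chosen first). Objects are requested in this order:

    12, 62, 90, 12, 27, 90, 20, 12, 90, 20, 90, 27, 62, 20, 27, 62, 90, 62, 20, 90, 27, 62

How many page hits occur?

12: fault, frames {12}
62: fault, frames {12,62}
90: fault, frames {12,62,90}
12: hit
27: fault, frames {12,62,90,27}
90: hit
20: fault, evict 62, frames {12,90,27,20}
12: hit
90: hit
20: hit
90: hit
27: hit
62: fault, evict 12, frames {90,27,20,62}
20: hit
27: hit
62: hit
90: hit
62: hit
20: hit
90: hit
27: hit
62: hit
Hits: 16.

16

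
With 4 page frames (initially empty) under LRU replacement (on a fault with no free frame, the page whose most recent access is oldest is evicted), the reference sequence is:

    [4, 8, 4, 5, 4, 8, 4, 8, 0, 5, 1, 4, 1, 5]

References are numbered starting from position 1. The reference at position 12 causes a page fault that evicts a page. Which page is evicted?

pos 1: 4 -> miss, frames (4)
pos 2: 8 -> miss, frames (4 8)
pos 3: 4 -> hit
pos 4: 5 -> miss, frames (8 4 5)
pos 5: 4 -> hit
pos 6: 8 -> hit
pos 7: 4 -> hit
pos 8: 8 -> hit
pos 9: 0 -> miss, frames (5 4 8 0)
pos 10: 5 -> hit
pos 11: 1 -> miss, evict 4, frames (8 0 5 1)
pos 12: 4 -> miss, evict 8, frames (0 5 1 4)
At position 12, page 8 is evicted.

8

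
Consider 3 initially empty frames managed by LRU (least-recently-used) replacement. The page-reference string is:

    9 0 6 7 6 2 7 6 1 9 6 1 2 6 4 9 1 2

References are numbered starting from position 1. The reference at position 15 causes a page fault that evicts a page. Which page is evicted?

pos 1: 9 -> miss, frames {9}
pos 2: 0 -> miss, frames {9,0}
pos 3: 6 -> miss, frames {9,0,6}
pos 4: 7 -> miss, evict 9, frames {0,6,7}
pos 5: 6 -> hit
pos 6: 2 -> miss, evict 0, frames {7,6,2}
pos 7: 7 -> hit
pos 8: 6 -> hit
pos 9: 1 -> miss, evict 2, frames {7,6,1}
pos 10: 9 -> miss, evict 7, frames {6,1,9}
pos 11: 6 -> hit
pos 12: 1 -> hit
pos 13: 2 -> miss, evict 9, frames {6,1,2}
pos 14: 6 -> hit
pos 15: 4 -> miss, evict 1, frames {2,6,4}
At position 15, page 1 is evicted.

1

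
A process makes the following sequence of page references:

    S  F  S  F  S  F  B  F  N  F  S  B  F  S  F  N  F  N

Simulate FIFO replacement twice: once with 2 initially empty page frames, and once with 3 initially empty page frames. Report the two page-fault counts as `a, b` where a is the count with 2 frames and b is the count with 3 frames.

2 frames: F F . . . . F . F F F F F F . F F . → 11 faults.
3 frames: F F . . . . F . F . F . F . . . . . → 6 faults.
6 < 11: adding a frame reduced faults, as is typical.

11, 6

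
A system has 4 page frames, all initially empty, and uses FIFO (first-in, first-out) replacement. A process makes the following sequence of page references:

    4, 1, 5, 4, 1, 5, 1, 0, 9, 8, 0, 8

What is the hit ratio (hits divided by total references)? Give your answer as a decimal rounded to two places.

0.50

4: miss, frames [4]
1: miss, frames [4, 1]
5: miss, frames [4, 1, 5]
4: hit
1: hit
5: hit
1: hit
0: miss, frames [4, 1, 5, 0]
9: miss, evict 4, frames [1, 5, 0, 9]
8: miss, evict 1, frames [5, 0, 9, 8]
0: hit
8: hit
Hits: 6 of 12 references → 6/12 = 0.5000.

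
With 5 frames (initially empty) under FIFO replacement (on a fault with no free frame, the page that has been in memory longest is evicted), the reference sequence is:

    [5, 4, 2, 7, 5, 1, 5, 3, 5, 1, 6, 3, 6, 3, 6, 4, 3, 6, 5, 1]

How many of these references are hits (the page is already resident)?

5: miss, frames {5}
4: miss, frames {5,4}
2: miss, frames {5,4,2}
7: miss, frames {5,4,2,7}
5: hit
1: miss, frames {5,4,2,7,1}
5: hit
3: miss, evict 5, frames {4,2,7,1,3}
5: miss, evict 4, frames {2,7,1,3,5}
1: hit
6: miss, evict 2, frames {7,1,3,5,6}
3: hit
6: hit
3: hit
6: hit
4: miss, evict 7, frames {1,3,5,6,4}
3: hit
6: hit
5: hit
1: hit
Hits: 11.

11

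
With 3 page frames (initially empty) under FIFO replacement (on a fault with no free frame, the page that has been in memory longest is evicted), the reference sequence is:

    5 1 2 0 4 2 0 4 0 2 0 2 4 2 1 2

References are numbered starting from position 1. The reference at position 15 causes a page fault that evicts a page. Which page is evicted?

2

pos 1: 5 → fault, frames (5)
pos 2: 1 → fault, frames (5 1)
pos 3: 2 → fault, frames (5 1 2)
pos 4: 0 → fault, evict 5, frames (1 2 0)
pos 5: 4 → fault, evict 1, frames (2 0 4)
pos 6: 2 → hit
pos 7: 0 → hit
pos 8: 4 → hit
pos 9: 0 → hit
pos 10: 2 → hit
pos 11: 0 → hit
pos 12: 2 → hit
pos 13: 4 → hit
pos 14: 2 → hit
pos 15: 1 → fault, evict 2, frames (0 4 1)
At position 15, page 2 is evicted.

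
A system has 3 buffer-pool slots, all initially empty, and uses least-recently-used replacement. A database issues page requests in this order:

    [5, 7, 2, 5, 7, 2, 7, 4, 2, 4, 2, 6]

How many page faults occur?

5

5: miss, frames (5)
7: miss, frames (5 7)
2: miss, frames (5 7 2)
5: hit
7: hit
2: hit
7: hit
4: miss, evict 5, frames (2 7 4)
2: hit
4: hit
2: hit
6: miss, evict 7, frames (4 2 6)
Page faults: 5.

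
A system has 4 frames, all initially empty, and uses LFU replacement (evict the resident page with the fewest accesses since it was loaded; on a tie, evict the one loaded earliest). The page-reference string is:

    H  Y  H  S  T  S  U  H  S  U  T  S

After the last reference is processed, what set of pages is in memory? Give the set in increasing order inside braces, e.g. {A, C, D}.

{H, S, T, U}

H → fault, frames {H}
Y → fault, frames {H,Y}
H → hit
S → fault, frames {H,Y,S}
T → fault, frames {H,Y,S,T}
S → hit
U → fault, evict Y, frames {H,S,T,U}
H → hit
S → hit
U → hit
T → hit
S → hit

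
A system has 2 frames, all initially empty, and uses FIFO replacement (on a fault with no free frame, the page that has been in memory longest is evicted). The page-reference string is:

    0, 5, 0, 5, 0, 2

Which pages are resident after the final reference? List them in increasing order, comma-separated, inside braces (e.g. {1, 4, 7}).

{2, 5}

0 → miss, frames (0)
5 → miss, frames (0 5)
0 → hit
5 → hit
0 → hit
2 → miss, evict 0, frames (5 2)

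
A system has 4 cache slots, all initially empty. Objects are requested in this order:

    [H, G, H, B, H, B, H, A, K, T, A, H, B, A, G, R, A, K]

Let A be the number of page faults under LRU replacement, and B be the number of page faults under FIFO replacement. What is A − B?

Under LRU: F F . F . . . F F F . . F . F F . F → 10 faults.
Under FIFO: F F . F . . . F F F . F F F F F . F → 12 faults.
A − B = 10 − 12 = -2.

-2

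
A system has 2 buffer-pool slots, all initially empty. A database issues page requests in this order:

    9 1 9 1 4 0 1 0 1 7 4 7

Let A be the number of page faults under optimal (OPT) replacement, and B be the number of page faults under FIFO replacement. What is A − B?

Under OPT: F F . . F F . . . F F . → 6 faults.
Under FIFO: F F . . F F F . . F F . → 7 faults.
A − B = 6 − 7 = -1.

-1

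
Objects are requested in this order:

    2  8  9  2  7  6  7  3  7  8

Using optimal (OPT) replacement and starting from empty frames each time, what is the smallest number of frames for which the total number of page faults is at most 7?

2

f=1: 10 faults
f=2: 7 faults
f=3: 6 faults
f=4: 6 faults
f=5: 6 faults
f=6: 6 faults
Smallest f with faults ≤ 7 is 2.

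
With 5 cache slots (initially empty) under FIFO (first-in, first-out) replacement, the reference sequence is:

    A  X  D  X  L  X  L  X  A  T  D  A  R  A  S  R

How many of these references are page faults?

A: fault, frames [A]
X: fault, frames [A, X]
D: fault, frames [A, X, D]
X: hit
L: fault, frames [A, X, D, L]
X: hit
L: hit
X: hit
A: hit
T: fault, frames [A, X, D, L, T]
D: hit
A: hit
R: fault, evict A, frames [X, D, L, T, R]
A: fault, evict X, frames [D, L, T, R, A]
S: fault, evict D, frames [L, T, R, A, S]
R: hit
Page faults: 8.

8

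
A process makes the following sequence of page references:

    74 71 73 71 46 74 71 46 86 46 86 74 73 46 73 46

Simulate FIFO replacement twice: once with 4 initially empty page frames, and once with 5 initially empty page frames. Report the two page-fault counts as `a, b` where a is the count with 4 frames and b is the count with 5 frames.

6, 5

4 frames: F F F . F . . . F . . F . . . . → 6 faults.
5 frames: F F F . F . . . F . . . . . . . → 5 faults.
5 < 6: adding a frame reduced faults, as is typical.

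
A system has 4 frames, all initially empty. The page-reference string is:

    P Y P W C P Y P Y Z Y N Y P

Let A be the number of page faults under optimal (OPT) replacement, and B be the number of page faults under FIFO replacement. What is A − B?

Under OPT: F F . F F . . . . F . F . . → 6 faults.
Under FIFO: F F . F F . . . . F . F F F → 8 faults.
A − B = 6 − 8 = -2.

-2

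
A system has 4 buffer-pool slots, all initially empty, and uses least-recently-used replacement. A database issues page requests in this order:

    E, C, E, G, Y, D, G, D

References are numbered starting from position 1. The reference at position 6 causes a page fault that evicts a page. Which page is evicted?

pos 1: E: miss, frames (E)
pos 2: C: miss, frames (E C)
pos 3: E: hit
pos 4: G: miss, frames (C E G)
pos 5: Y: miss, frames (C E G Y)
pos 6: D: miss, evict C, frames (E G Y D)
At position 6, page C is evicted.

C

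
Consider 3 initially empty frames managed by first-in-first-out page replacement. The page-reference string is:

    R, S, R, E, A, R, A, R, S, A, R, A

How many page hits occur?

R -> fault, frames {R}
S -> fault, frames {R,S}
R -> hit
E -> fault, frames {R,S,E}
A -> fault, evict R, frames {S,E,A}
R -> fault, evict S, frames {E,A,R}
A -> hit
R -> hit
S -> fault, evict E, frames {A,R,S}
A -> hit
R -> hit
A -> hit
Hits: 6.

6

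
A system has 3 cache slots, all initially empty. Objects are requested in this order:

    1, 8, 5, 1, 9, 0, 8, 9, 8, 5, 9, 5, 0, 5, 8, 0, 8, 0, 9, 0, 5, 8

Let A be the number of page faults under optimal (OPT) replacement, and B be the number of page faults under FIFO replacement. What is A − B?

-3

Under OPT: F F F . F F . . . F . . . . F . . . . . F . → 8 faults.
Under FIFO: F F F . F F F . . F F . F . F . . . . . F . → 11 faults.
A − B = 8 − 11 = -3.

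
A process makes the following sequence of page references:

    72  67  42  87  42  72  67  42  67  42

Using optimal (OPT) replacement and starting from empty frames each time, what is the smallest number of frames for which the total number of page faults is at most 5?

f=1: 10 faults
f=2: 6 faults
f=3: 5 faults
f=4: 4 faults
Smallest f with faults ≤ 5 is 3.

3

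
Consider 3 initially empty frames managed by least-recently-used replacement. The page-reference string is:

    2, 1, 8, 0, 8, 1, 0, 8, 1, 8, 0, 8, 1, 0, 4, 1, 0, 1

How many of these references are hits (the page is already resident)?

2: fault, frames (2)
1: fault, frames (2 1)
8: fault, frames (2 1 8)
0: fault, evict 2, frames (1 8 0)
8: hit
1: hit
0: hit
8: hit
1: hit
8: hit
0: hit
8: hit
1: hit
0: hit
4: fault, evict 8, frames (1 0 4)
1: hit
0: hit
1: hit
Hits: 13.

13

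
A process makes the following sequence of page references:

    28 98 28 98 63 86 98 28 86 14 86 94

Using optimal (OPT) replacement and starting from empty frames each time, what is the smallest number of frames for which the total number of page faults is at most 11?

f=1: 12 faults
f=2: 7 faults
f=3: 6 faults
f=4: 6 faults
f=5: 6 faults
f=6: 6 faults
Smallest f with faults ≤ 11 is 2.

2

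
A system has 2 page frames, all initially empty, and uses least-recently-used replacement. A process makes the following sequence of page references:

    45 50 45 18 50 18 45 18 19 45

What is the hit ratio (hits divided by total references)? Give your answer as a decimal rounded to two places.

45: miss, frames [45]
50: miss, frames [45, 50]
45: hit
18: miss, evict 50, frames [45, 18]
50: miss, evict 45, frames [18, 50]
18: hit
45: miss, evict 50, frames [18, 45]
18: hit
19: miss, evict 45, frames [18, 19]
45: miss, evict 18, frames [19, 45]
Hits: 3 of 10 references → 3/10 = 0.3000.

0.30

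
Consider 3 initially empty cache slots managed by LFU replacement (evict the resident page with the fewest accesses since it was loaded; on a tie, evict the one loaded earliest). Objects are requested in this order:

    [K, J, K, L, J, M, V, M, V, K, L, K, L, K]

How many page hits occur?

K -> miss, frames (K)
J -> miss, frames (K J)
K -> hit
L -> miss, frames (K J L)
J -> hit
M -> miss, evict L, frames (K J M)
V -> miss, evict M, frames (K J V)
M -> miss, evict V, frames (K J M)
V -> miss, evict M, frames (K J V)
K -> hit
L -> miss, evict V, frames (K J L)
K -> hit
L -> hit
K -> hit
Hits: 6.

6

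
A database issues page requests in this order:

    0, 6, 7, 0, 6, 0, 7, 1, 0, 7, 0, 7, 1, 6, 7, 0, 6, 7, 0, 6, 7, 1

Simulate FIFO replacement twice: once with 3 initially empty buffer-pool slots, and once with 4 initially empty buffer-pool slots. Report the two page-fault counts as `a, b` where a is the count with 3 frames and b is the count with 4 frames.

3 frames: F F F . . . . F F . . . . F F . . . . . . F → 8 faults.
4 frames: F F F . . . . F . . . . . . . . . . . . . . → 4 faults.
4 < 8: adding a frame reduced faults, as is typical.

8, 4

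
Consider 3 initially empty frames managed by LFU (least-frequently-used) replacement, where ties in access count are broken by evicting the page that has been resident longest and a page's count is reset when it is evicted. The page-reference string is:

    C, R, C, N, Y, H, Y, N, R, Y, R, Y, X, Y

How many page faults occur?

8

C → fault, frames [C]
R → fault, frames [C, R]
C → hit
N → fault, frames [C, R, N]
Y → fault, evict R, frames [C, N, Y]
H → fault, evict N, frames [C, Y, H]
Y → hit
N → fault, evict H, frames [C, Y, N]
R → fault, evict N, frames [C, Y, R]
Y → hit
R → hit
Y → hit
X → fault, evict C, frames [Y, R, X]
Y → hit
Page faults: 8.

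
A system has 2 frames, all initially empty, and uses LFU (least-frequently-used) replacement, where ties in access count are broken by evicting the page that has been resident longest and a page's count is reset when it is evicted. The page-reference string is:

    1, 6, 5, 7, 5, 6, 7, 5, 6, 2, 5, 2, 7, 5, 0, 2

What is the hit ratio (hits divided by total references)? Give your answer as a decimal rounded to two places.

0.31

1 → fault, frames (1)
6 → fault, frames (1 6)
5 → fault, evict 1, frames (6 5)
7 → fault, evict 6, frames (5 7)
5 → hit
6 → fault, evict 7, frames (5 6)
7 → fault, evict 6, frames (5 7)
5 → hit
6 → fault, evict 7, frames (5 6)
2 → fault, evict 6, frames (5 2)
5 → hit
2 → hit
7 → fault, evict 2, frames (5 7)
5 → hit
0 → fault, evict 7, frames (5 0)
2 → fault, evict 0, frames (5 2)
Hits: 5 of 16 references → 5/16 = 0.3125.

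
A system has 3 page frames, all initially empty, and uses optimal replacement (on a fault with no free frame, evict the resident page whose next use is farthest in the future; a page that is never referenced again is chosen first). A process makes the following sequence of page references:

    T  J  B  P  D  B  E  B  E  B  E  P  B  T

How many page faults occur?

T -> miss, frames [T]
J -> miss, frames [T, J]
B -> miss, frames [T, J, B]
P -> miss, evict J, frames [T, B, P]
D -> miss, evict T, frames [B, P, D]
B -> hit
E -> miss, evict D, frames [B, P, E]
B -> hit
E -> hit
B -> hit
E -> hit
P -> hit
B -> hit
T -> miss, evict E, frames [B, P, T]
Page faults: 7.

7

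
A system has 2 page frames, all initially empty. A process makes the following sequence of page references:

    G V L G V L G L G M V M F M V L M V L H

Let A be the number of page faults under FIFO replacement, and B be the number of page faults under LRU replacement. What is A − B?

Under FIFO: F F F F F F F . . F F . F F F F F F F F → 17 faults.
Under LRU: F F F F F F F . . F F . F . F F F F F F → 16 faults.
A − B = 17 − 16 = 1.

1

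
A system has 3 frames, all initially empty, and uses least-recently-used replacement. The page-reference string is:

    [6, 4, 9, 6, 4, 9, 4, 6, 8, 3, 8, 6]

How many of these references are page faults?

5

6 -> miss, frames [6]
4 -> miss, frames [6, 4]
9 -> miss, frames [6, 4, 9]
6 -> hit
4 -> hit
9 -> hit
4 -> hit
6 -> hit
8 -> miss, evict 9, frames [4, 6, 8]
3 -> miss, evict 4, frames [6, 8, 3]
8 -> hit
6 -> hit
Page faults: 5.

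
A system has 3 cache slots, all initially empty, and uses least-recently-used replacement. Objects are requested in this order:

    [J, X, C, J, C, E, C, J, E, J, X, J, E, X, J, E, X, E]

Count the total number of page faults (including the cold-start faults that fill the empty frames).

J: fault, frames (J)
X: fault, frames (J X)
C: fault, frames (J X C)
J: hit
C: hit
E: fault, evict X, frames (J C E)
C: hit
J: hit
E: hit
J: hit
X: fault, evict C, frames (E J X)
J: hit
E: hit
X: hit
J: hit
E: hit
X: hit
E: hit
Page faults: 5.

5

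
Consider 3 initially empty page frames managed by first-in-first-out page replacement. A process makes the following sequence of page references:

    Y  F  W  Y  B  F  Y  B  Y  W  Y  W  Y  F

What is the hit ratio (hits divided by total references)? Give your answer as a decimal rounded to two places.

Y: miss, frames {Y}
F: miss, frames {Y,F}
W: miss, frames {Y,F,W}
Y: hit
B: miss, evict Y, frames {F,W,B}
F: hit
Y: miss, evict F, frames {W,B,Y}
B: hit
Y: hit
W: hit
Y: hit
W: hit
Y: hit
F: miss, evict W, frames {B,Y,F}
Hits: 8 of 14 references → 8/14 = 0.5714.

0.57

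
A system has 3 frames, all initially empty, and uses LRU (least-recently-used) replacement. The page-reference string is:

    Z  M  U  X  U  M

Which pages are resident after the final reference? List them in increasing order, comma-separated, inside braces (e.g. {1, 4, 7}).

Z → miss, frames [Z]
M → miss, frames [Z, M]
U → miss, frames [Z, M, U]
X → miss, evict Z, frames [M, U, X]
U → hit
M → hit

{M, U, X}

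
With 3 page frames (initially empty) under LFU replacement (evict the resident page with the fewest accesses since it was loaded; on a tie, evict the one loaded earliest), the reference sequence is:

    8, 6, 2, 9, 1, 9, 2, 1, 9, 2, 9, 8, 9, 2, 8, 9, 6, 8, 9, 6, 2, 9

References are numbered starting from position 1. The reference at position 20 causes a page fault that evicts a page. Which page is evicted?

pos 1: 8 → fault, frames [8]
pos 2: 6 → fault, frames [8, 6]
pos 3: 2 → fault, frames [8, 6, 2]
pos 4: 9 → fault, evict 8, frames [6, 2, 9]
pos 5: 1 → fault, evict 6, frames [2, 9, 1]
pos 6: 9 → hit
pos 7: 2 → hit
pos 8: 1 → hit
pos 9: 9 → hit
pos 10: 2 → hit
pos 11: 9 → hit
pos 12: 8 → fault, evict 1, frames [2, 9, 8]
pos 13: 9 → hit
pos 14: 2 → hit
pos 15: 8 → hit
pos 16: 9 → hit
pos 17: 6 → fault, evict 8, frames [2, 9, 6]
pos 18: 8 → fault, evict 6, frames [2, 9, 8]
pos 19: 9 → hit
pos 20: 6 → fault, evict 8, frames [2, 9, 6]
At position 20, page 8 is evicted.

8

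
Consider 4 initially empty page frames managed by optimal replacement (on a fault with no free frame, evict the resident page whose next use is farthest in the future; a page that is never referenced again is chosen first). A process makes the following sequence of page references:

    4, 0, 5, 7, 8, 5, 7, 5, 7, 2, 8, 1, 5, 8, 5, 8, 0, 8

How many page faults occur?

7

4: fault, frames (4)
0: fault, frames (4 0)
5: fault, frames (4 0 5)
7: fault, frames (4 0 5 7)
8: fault, evict 4, frames (0 5 7 8)
5: hit
7: hit
5: hit
7: hit
2: fault, evict 7, frames (0 5 8 2)
8: hit
1: fault, evict 2, frames (0 5 8 1)
5: hit
8: hit
5: hit
8: hit
0: hit
8: hit
Page faults: 7.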